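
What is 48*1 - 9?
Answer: 39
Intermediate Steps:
48*1 - 9 = 48 - 9 = 39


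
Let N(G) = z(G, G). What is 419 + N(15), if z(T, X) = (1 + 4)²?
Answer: 444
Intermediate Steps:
z(T, X) = 25 (z(T, X) = 5² = 25)
N(G) = 25
419 + N(15) = 419 + 25 = 444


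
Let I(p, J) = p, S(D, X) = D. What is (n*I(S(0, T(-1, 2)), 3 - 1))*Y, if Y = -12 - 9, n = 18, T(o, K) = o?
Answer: 0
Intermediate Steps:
Y = -21
(n*I(S(0, T(-1, 2)), 3 - 1))*Y = (18*0)*(-21) = 0*(-21) = 0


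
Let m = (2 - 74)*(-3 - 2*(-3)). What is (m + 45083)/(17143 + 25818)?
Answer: 44867/42961 ≈ 1.0444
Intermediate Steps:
m = -216 (m = -72*(-3 + 6) = -72*3 = -216)
(m + 45083)/(17143 + 25818) = (-216 + 45083)/(17143 + 25818) = 44867/42961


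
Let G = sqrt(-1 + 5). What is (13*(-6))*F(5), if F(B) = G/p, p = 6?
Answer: -26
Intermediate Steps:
G = 2 (G = sqrt(4) = 2)
F(B) = 1/3 (F(B) = 2/6 = 2*(1/6) = 1/3)
(13*(-6))*F(5) = (13*(-6))*(1/3) = -78*1/3 = -26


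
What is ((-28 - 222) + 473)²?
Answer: 49729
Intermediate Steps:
((-28 - 222) + 473)² = (-250 + 473)² = 223² = 49729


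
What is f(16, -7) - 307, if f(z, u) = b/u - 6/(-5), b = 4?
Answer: -10723/35 ≈ -306.37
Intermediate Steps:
f(z, u) = 6/5 + 4/u (f(z, u) = 4/u - 6/(-5) = 4/u - 6*(-⅕) = 4/u + 6/5 = 6/5 + 4/u)
f(16, -7) - 307 = (6/5 + 4/(-7)) - 307 = (6/5 + 4*(-⅐)) - 307 = (6/5 - 4/7) - 307 = 22/35 - 307 = -10723/35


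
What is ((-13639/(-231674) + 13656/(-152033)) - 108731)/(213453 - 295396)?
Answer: 3829734510457959/2886203986529206 ≈ 1.3269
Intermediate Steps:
((-13639/(-231674) + 13656/(-152033)) - 108731)/(213453 - 295396) = ((-13639*(-1/231674) + 13656*(-1/152033)) - 108731)/(-81943) = ((13639/231674 - 13656/152033) - 108731)*(-1/81943) = (-1090162057/35222093242 - 108731)*(-1/81943) = -3829734510457959/35222093242*(-1/81943) = 3829734510457959/2886203986529206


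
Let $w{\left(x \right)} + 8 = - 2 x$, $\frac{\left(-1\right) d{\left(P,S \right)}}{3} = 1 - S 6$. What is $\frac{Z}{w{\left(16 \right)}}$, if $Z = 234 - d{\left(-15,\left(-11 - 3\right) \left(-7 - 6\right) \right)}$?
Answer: $\frac{3039}{40} \approx 75.975$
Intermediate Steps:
$d{\left(P,S \right)} = -3 + 18 S$ ($d{\left(P,S \right)} = - 3 \left(1 - S 6\right) = - 3 \left(1 - 6 S\right) = -3 + 18 S$)
$w{\left(x \right)} = -8 - 2 x$
$Z = -3039$ ($Z = 234 - \left(-3 + 18 \left(-11 - 3\right) \left(-7 - 6\right)\right) = 234 - \left(-3 + 18 \left(\left(-14\right) \left(-13\right)\right)\right) = 234 - \left(-3 + 18 \cdot 182\right) = 234 - \left(-3 + 3276\right) = 234 - 3273 = -3039$)
$\frac{Z}{w{\left(16 \right)}} = - \frac{3039}{-8 - 32} = - \frac{3039}{-40} = \left(-3039\right) \left(- \frac{1}{40}\right) = \frac{3039}{40}$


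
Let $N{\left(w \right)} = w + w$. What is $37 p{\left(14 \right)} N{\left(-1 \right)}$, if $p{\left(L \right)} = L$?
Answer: $-1036$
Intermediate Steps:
$N{\left(w \right)} = 2 w$
$37 p{\left(14 \right)} N{\left(-1 \right)} = 37 \cdot 14 \cdot 2 \left(-1\right) = 518 \left(-2\right) = -1036$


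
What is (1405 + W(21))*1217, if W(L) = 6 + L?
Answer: 1742744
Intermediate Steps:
(1405 + W(21))*1217 = (1405 + (6 + 21))*1217 = (1405 + 27)*1217 = 1432*1217 = 1742744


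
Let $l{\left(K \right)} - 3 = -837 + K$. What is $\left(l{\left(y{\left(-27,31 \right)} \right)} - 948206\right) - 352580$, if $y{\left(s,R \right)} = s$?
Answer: $-1301647$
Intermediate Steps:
$l{\left(K \right)} = -834 + K$ ($l{\left(K \right)} = 3 + \left(-837 + K\right) = -834 + K$)
$\left(l{\left(y{\left(-27,31 \right)} \right)} - 948206\right) - 352580 = \left(\left(-834 - 27\right) - 948206\right) - 352580 = \left(-861 - 948206\right) - 352580 = -949067 - 352580 = -1301647$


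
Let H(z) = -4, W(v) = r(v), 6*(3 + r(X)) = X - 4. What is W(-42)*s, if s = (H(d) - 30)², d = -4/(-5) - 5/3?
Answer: -36992/3 ≈ -12331.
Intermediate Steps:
r(X) = -11/3 + X/6 (r(X) = -3 + (X - 4)/6 = -3 + (-4 + X)/6 = -3 + (-⅔ + X/6) = -11/3 + X/6)
W(v) = -11/3 + v/6
d = -13/15 (d = -4*(-⅕) - 5*⅓ = ⅘ - 5/3 = -13/15 ≈ -0.86667)
s = 1156 (s = (-4 - 30)² = (-34)² = 1156)
W(-42)*s = (-11/3 + (⅙)*(-42))*1156 = (-11/3 - 7)*1156 = -32/3*1156 = -36992/3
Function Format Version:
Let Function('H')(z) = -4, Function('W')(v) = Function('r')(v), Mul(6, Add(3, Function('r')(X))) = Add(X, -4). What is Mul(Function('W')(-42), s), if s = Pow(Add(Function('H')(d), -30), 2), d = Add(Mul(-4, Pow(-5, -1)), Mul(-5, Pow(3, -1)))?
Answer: Rational(-36992, 3) ≈ -12331.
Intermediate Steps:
Function('r')(X) = Add(Rational(-11, 3), Mul(Rational(1, 6), X)) (Function('r')(X) = Add(-3, Mul(Rational(1, 6), Add(X, -4))) = Add(-3, Mul(Rational(1, 6), Add(-4, X))) = Add(-3, Add(Rational(-2, 3), Mul(Rational(1, 6), X))) = Add(Rational(-11, 3), Mul(Rational(1, 6), X)))
Function('W')(v) = Add(Rational(-11, 3), Mul(Rational(1, 6), v))
d = Rational(-13, 15) (d = Add(Mul(-4, Rational(-1, 5)), Mul(-5, Rational(1, 3))) = Add(Rational(4, 5), Rational(-5, 3)) = Rational(-13, 15) ≈ -0.86667)
s = 1156 (s = Pow(Add(-4, -30), 2) = Pow(-34, 2) = 1156)
Mul(Function('W')(-42), s) = Mul(Add(Rational(-11, 3), Mul(Rational(1, 6), -42)), 1156) = Mul(Add(Rational(-11, 3), -7), 1156) = Mul(Rational(-32, 3), 1156) = Rational(-36992, 3)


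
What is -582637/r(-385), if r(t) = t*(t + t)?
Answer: -52967/26950 ≈ -1.9654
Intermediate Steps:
r(t) = 2*t² (r(t) = t*(2*t) = 2*t²)
-582637/r(-385) = -582637/(2*(-385)²) = -582637/(2*148225) = -582637/296450 = -582637*1/296450 = -52967/26950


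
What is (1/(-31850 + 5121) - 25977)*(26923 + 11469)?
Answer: -26657071871728/26729 ≈ -9.9731e+8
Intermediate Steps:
(1/(-31850 + 5121) - 25977)*(26923 + 11469) = (1/(-26729) - 25977)*38392 = (-1/26729 - 25977)*38392 = -694339234/26729*38392 = -26657071871728/26729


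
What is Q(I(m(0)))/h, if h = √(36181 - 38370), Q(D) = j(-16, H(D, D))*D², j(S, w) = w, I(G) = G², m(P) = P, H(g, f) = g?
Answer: 0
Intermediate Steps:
Q(D) = D³ (Q(D) = D*D² = D³)
h = I*√2189 (h = √(-2189) = I*√2189 ≈ 46.787*I)
Q(I(m(0)))/h = (0²)³/((I*√2189)) = 0³*(-I*√2189/2189) = 0*(-I*√2189/2189) = 0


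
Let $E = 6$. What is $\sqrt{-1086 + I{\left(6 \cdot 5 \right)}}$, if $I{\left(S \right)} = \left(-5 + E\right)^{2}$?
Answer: $i \sqrt{1085} \approx 32.939 i$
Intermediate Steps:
$I{\left(S \right)} = 1$ ($I{\left(S \right)} = \left(-5 + 6\right)^{2} = 1^{2} = 1$)
$\sqrt{-1086 + I{\left(6 \cdot 5 \right)}} = \sqrt{-1086 + 1} = \sqrt{-1085} = i \sqrt{1085}$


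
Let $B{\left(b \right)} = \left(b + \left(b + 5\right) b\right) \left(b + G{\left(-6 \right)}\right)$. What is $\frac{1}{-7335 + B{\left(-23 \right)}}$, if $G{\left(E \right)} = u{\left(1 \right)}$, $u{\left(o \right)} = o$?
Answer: $- \frac{1}{15937} \approx -6.2747 \cdot 10^{-5}$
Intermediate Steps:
$G{\left(E \right)} = 1$
$B{\left(b \right)} = \left(1 + b\right) \left(b + b \left(5 + b\right)\right)$ ($B{\left(b \right)} = \left(b + \left(b + 5\right) b\right) \left(b + 1\right) = \left(b + \left(5 + b\right) b\right) \left(1 + b\right) = \left(b + b \left(5 + b\right)\right) \left(1 + b\right) = \left(1 + b\right) \left(b + b \left(5 + b\right)\right)$)
$\frac{1}{-7335 + B{\left(-23 \right)}} = \frac{1}{-7335 - 23 \left(6 + \left(-23\right)^{2} + 7 \left(-23\right)\right)} = \frac{1}{-7335 - 23 \left(6 + 529 - 161\right)} = \frac{1}{-7335 - 8602} = \frac{1}{-15937} = - \frac{1}{15937}$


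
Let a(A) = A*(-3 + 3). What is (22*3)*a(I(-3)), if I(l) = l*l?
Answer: 0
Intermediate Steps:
I(l) = l²
a(A) = 0 (a(A) = A*0 = 0)
(22*3)*a(I(-3)) = (22*3)*0 = 66*0 = 0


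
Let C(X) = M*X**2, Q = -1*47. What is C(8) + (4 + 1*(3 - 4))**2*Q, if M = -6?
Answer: -807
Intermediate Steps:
Q = -47
C(X) = -6*X**2
C(8) + (4 + 1*(3 - 4))**2*Q = -6*8**2 + (4 + 1*(3 - 4))**2*(-47) = -6*64 + (4 + 1*(-1))**2*(-47) = -384 + (4 - 1)**2*(-47) = -384 + 3**2*(-47) = -384 + 9*(-47) = -384 - 423 = -807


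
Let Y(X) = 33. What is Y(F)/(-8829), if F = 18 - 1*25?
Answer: -11/2943 ≈ -0.0037377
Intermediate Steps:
F = -7 (F = 18 - 25 = -7)
Y(F)/(-8829) = 33/(-8829) = 33*(-1/8829) = -11/2943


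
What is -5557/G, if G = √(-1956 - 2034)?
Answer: 5557*I*√3990/3990 ≈ 87.974*I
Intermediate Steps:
G = I*√3990 (G = √(-3990) = I*√3990 ≈ 63.166*I)
-5557/G = -5557*(-I*√3990/3990) = -(-5557)*I*√3990/3990 = 5557*I*√3990/3990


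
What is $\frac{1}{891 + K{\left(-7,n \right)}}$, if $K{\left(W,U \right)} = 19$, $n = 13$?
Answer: $\frac{1}{910} \approx 0.0010989$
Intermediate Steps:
$\frac{1}{891 + K{\left(-7,n \right)}} = \frac{1}{891 + 19} = \frac{1}{910}$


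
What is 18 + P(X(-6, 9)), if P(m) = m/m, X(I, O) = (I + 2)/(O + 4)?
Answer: 19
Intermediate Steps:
X(I, O) = (2 + I)/(4 + O)
P(m) = 1
18 + P(X(-6, 9)) = 18 + 1 = 19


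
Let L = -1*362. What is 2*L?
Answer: -724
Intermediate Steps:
L = -362
2*L = 2*(-362) = -724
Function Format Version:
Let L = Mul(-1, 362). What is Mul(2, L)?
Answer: -724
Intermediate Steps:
L = -362
Mul(2, L) = Mul(2, -362) = -724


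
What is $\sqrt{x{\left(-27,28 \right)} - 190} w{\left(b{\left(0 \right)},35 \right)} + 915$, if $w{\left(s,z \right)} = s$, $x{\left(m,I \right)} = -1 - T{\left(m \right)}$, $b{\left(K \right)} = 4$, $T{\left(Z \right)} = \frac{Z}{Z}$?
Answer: $915 + 32 i \sqrt{3} \approx 915.0 + 55.426 i$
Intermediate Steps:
$T{\left(Z \right)} = 1$
$x{\left(m,I \right)} = -2$ ($x{\left(m,I \right)} = -1 - 1 = -2$)
$\sqrt{x{\left(-27,28 \right)} - 190} w{\left(b{\left(0 \right)},35 \right)} + 915 = \sqrt{-2 - 190} \cdot 4 + 915 = \sqrt{-192} \cdot 4 + 915 = 8 i \sqrt{3} \cdot 4 + 915 = 32 i \sqrt{3} + 915 = 915 + 32 i \sqrt{3}$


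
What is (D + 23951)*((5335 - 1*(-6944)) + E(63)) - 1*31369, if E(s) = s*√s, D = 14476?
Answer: 471813764 + 7262703*√7 ≈ 4.9103e+8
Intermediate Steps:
E(s) = s^(3/2)
(D + 23951)*((5335 - 1*(-6944)) + E(63)) - 1*31369 = (14476 + 23951)*((5335 - 1*(-6944)) + 63^(3/2)) - 1*31369 = 38427*((5335 + 6944) + 189*√7) - 31369 = 38427*(12279 + 189*√7) - 31369 = (471845133 + 7262703*√7) - 31369 = 471813764 + 7262703*√7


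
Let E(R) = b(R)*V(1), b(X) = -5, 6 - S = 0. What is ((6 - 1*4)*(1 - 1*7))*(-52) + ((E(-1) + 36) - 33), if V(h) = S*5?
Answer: 477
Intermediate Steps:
S = 6 (S = 6 - 1*0 = 6 + 0 = 6)
V(h) = 30 (V(h) = 6*5 = 30)
E(R) = -150 (E(R) = -5*30 = -150)
((6 - 1*4)*(1 - 1*7))*(-52) + ((E(-1) + 36) - 33) = ((6 - 1*4)*(1 - 1*7))*(-52) + ((-150 + 36) - 33) = ((6 - 4)*(1 - 7))*(-52) + (-114 - 33) = (2*(-6))*(-52) - 147 = -12*(-52) - 147 = 624 - 147 = 477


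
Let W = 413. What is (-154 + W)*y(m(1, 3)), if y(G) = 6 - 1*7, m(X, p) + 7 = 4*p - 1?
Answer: -259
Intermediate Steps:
m(X, p) = -8 + 4*p (m(X, p) = -7 + (4*p - 1) = -7 + (-1 + 4*p) = -8 + 4*p)
y(G) = -1 (y(G) = 6 - 7 = -1)
(-154 + W)*y(m(1, 3)) = (-154 + 413)*(-1) = 259*(-1) = -259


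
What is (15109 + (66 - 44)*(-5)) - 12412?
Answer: 2587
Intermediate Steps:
(15109 + (66 - 44)*(-5)) - 12412 = (15109 + 22*(-5)) - 12412 = (15109 - 110) - 12412 = 14999 - 12412 = 2587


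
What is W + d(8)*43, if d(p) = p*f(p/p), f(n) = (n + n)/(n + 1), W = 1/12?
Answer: 4129/12 ≈ 344.08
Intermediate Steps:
W = 1/12 ≈ 0.083333
f(n) = 2*n/(1 + n) (f(n) = (2*n)/(1 + n) = 2*n/(1 + n))
d(p) = p (d(p) = p*(2*(p/p)/(1 + p/p)) = p*(2*1/(1 + 1)) = p*(2*1/2) = p*(2*1*(½)) = p*1 = p)
W + d(8)*43 = 1/12 + 8*43 = 1/12 + 344 = 4129/12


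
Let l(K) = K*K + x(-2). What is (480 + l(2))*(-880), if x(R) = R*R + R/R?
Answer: -430320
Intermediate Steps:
x(R) = 1 + R**2 (x(R) = R**2 + 1 = 1 + R**2)
l(K) = 5 + K**2 (l(K) = K*K + (1 + (-2)**2) = K**2 + (1 + 4) = K**2 + 5 = 5 + K**2)
(480 + l(2))*(-880) = (480 + (5 + 2**2))*(-880) = (480 + (5 + 4))*(-880) = (480 + 9)*(-880) = 489*(-880) = -430320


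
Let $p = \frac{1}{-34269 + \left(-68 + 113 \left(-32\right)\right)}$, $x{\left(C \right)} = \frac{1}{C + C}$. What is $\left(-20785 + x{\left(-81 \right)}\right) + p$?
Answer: $- \frac{14199360125}{683154} \approx -20785.0$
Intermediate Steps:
$x{\left(C \right)} = \frac{1}{2 C}$
$p = - \frac{1}{37953}$ ($p = \frac{1}{-34269 - 3684} = \frac{1}{-37953} = - \frac{1}{37953} \approx -2.6348 \cdot 10^{-5}$)
$\left(-20785 + x{\left(-81 \right)}\right) + p = \left(-20785 + \frac{1}{2 \left(-81\right)}\right) - \frac{1}{37953} = \left(-20785 + \frac{1}{2} \left(- \frac{1}{81}\right)\right) - \frac{1}{37953} = \left(-20785 - \frac{1}{162}\right) - \frac{1}{37953} = - \frac{3367171}{162} - \frac{1}{37953} = - \frac{14199360125}{683154}$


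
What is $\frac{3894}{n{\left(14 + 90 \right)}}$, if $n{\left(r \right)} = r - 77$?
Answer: $\frac{1298}{9} \approx 144.22$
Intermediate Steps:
$n{\left(r \right)} = -77 + r$ ($n{\left(r \right)} = r - 77 = -77 + r$)
$\frac{3894}{n{\left(14 + 90 \right)}} = \frac{3894}{-77 + \left(14 + 90\right)} = \frac{3894}{-77 + 104} = \frac{3894}{27} = 3894 \cdot \frac{1}{27} = \frac{1298}{9}$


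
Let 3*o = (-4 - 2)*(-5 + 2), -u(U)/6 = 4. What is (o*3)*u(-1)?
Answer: -432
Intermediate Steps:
u(U) = -24 (u(U) = -6*4 = -24)
o = 6 (o = ((-4 - 2)*(-5 + 2))/3 = (-6*(-3))/3 = (⅓)*18 = 6)
(o*3)*u(-1) = (6*3)*(-24) = 18*(-24) = -432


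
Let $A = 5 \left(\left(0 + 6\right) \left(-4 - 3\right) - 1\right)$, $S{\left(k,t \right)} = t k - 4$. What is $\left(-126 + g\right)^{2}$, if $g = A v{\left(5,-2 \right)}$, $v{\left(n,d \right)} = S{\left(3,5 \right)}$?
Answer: $6205081$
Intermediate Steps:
$S{\left(k,t \right)} = -4 + k t$ ($S{\left(k,t \right)} = k t - 4 = -4 + k t$)
$v{\left(n,d \right)} = 11$ ($v{\left(n,d \right)} = -4 + 3 \cdot 5 = -4 + 15 = 11$)
$A = -215$ ($A = 5 \left(6 \left(-7\right) - 1\right) = 5 \left(-42 - 1\right) = 5 \left(-43\right) = -215$)
$g = -2365$ ($g = \left(-215\right) 11 = -2365$)
$\left(-126 + g\right)^{2} = \left(-126 - 2365\right)^{2} = \left(-2491\right)^{2} = 6205081$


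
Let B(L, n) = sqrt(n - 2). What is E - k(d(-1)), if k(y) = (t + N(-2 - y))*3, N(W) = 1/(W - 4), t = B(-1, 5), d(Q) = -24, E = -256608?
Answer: -1539649/6 - 3*sqrt(3) ≈ -2.5661e+5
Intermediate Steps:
B(L, n) = sqrt(-2 + n)
t = sqrt(3) (t = sqrt(-2 + 5) = sqrt(3) ≈ 1.7320)
N(W) = 1/(-4 + W)
k(y) = 3*sqrt(3) + 3/(-6 - y) (k(y) = (sqrt(3) + 1/(-4 + (-2 - y)))*3 = (sqrt(3) + 1/(-6 - y))*3 = 3*sqrt(3) + 3/(-6 - y))
E - k(d(-1)) = -256608 - 3*(-1 + sqrt(3)*(6 - 24))/(6 - 24) = -256608 - 3*(-1 + sqrt(3)*(-18))/(-18) = -256608 - 3*(-1)*(-1 - 18*sqrt(3))/18 = -256608 - (1/6 + 3*sqrt(3)) = -256608 + (-1/6 - 3*sqrt(3)) = -1539649/6 - 3*sqrt(3)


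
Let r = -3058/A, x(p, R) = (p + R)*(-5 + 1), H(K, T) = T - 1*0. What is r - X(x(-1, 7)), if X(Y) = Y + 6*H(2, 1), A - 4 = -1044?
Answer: 10889/520 ≈ 20.940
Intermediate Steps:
A = -1040 (A = 4 - 1044 = -1040)
H(K, T) = T (H(K, T) = T + 0 = T)
x(p, R) = -4*R - 4*p (x(p, R) = (R + p)*(-4) = -4*R - 4*p)
X(Y) = 6 + Y (X(Y) = Y + 6*1 = Y + 6 = 6 + Y)
r = 1529/520 (r = -3058/(-1040) = -3058*(-1/1040) = 1529/520 ≈ 2.9404)
r - X(x(-1, 7)) = 1529/520 - (6 + (-4*7 - 4*(-1))) = 1529/520 - (6 + (-28 + 4)) = 1529/520 - (6 - 24) = 1529/520 - 1*(-18) = 1529/520 + 18 = 10889/520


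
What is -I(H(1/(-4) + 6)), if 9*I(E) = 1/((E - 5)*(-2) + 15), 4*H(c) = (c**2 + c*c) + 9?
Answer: 16/1809 ≈ 0.0088447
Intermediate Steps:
H(c) = 9/4 + c**2/2 (H(c) = ((c**2 + c*c) + 9)/4 = ((c**2 + c**2) + 9)/4 = (2*c**2 + 9)/4 = (9 + 2*c**2)/4 = 9/4 + c**2/2)
I(E) = 1/(9*(25 - 2*E)) (I(E) = 1/(9*((E - 5)*(-2) + 15)) = 1/(9*((-5 + E)*(-2) + 15)) = 1/(9*((10 - 2*E) + 15)) = 1/(9*(25 - 2*E)))
-I(H(1/(-4) + 6)) = -(-1)/(-225 + 18*(9/4 + (1/(-4) + 6)**2/2)) = -(-1)/(-225 + 18*(9/4 + (-1/4 + 6)**2/2)) = -(-1)/(-225 + 18*(9/4 + (23/4)**2/2)) = -(-1)/(-225 + 18*(9/4 + (1/2)*(529/16))) = -(-1)/(-225 + 18*(9/4 + 529/32)) = -(-1)/(-225 + 18*(601/32)) = -(-1)/(-225 + 5409/16) = -(-1)/1809/16 = -(-1)*16/1809 = -1*(-16/1809) = 16/1809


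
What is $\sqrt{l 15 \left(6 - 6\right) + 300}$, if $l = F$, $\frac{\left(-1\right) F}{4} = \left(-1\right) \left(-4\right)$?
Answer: $10 \sqrt{3} \approx 17.32$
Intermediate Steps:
$F = -16$ ($F = - 4 \left(\left(-1\right) \left(-4\right)\right) = \left(-4\right) 4 = -16$)
$l = -16$
$\sqrt{l 15 \left(6 - 6\right) + 300} = \sqrt{\left(-16\right) 15 \left(6 - 6\right) + 300} = \sqrt{\left(-240\right) 0 + 300} = \sqrt{0 + 300} = \sqrt{300} = 10 \sqrt{3}$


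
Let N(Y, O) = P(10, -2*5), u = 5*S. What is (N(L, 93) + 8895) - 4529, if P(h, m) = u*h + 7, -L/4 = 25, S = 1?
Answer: 4423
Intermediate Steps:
L = -100 (L = -4*25 = -100)
u = 5 (u = 5*1 = 5)
P(h, m) = 7 + 5*h (P(h, m) = 5*h + 7 = 7 + 5*h)
N(Y, O) = 57 (N(Y, O) = 7 + 5*10 = 7 + 50 = 57)
(N(L, 93) + 8895) - 4529 = (57 + 8895) - 4529 = 8952 - 4529 = 4423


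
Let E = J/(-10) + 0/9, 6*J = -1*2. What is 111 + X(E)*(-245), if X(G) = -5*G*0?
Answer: 111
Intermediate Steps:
J = -⅓ (J = (-1*2)/6 = (⅙)*(-2) = -⅓ ≈ -0.33333)
E = 1/30 (E = -⅓/(-10) + 0/9 = -⅓*(-⅒) + 0*(⅑) = 1/30 + 0 = 1/30 ≈ 0.033333)
X(G) = 0
111 + X(E)*(-245) = 111 + 0*(-245) = 111 + 0 = 111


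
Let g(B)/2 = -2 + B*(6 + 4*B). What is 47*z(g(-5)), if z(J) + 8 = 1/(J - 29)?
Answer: -40185/107 ≈ -375.56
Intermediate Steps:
g(B) = -4 + 2*B*(6 + 4*B) (g(B) = 2*(-2 + B*(6 + 4*B)) = -4 + 2*B*(6 + 4*B))
z(J) = -8 + 1/(-29 + J) (z(J) = -8 + 1/(J - 29) = -8 + 1/(-29 + J))
47*z(g(-5)) = 47*((233 - 8*(-4 + 8*(-5)² + 12*(-5)))/(-29 + (-4 + 8*(-5)² + 12*(-5)))) = 47*((233 - 8*(-4 + 8*25 - 60))/(-29 + (-4 + 8*25 - 60))) = 47*((233 - 8*(-4 + 200 - 60))/(-29 + (-4 + 200 - 60))) = 47*((233 - 8*136)/(-29 + 136)) = 47*((233 - 1088)/107) = 47*((1/107)*(-855)) = 47*(-855/107) = -40185/107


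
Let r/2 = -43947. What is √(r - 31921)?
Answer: I*√119815 ≈ 346.14*I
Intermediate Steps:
r = -87894 (r = 2*(-43947) = -87894)
√(r - 31921) = √(-87894 - 31921) = √(-119815) = I*√119815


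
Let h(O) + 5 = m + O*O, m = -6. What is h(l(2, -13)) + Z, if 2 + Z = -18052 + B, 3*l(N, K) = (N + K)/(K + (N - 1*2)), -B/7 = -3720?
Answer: 12130096/1521 ≈ 7975.1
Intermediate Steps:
B = 26040 (B = -7*(-3720) = 26040)
l(N, K) = (K + N)/(3*(-2 + K + N)) (l(N, K) = ((N + K)/(K + (N - 1*2)))/3 = ((K + N)/(K + (N - 2)))/3 = ((K + N)/(K + (-2 + N)))/3 = ((K + N)/(-2 + K + N))/3 = (K + N)/(3*(-2 + K + N)))
Z = 7986 (Z = -2 + (-18052 + 26040) = -2 + 7988 = 7986)
h(O) = -11 + O**2 (h(O) = -5 + (-6 + O*O) = -5 + (-6 + O**2) = -11 + O**2)
h(l(2, -13)) + Z = (-11 + ((-13 + 2)/(3*(-2 - 13 + 2)))**2) + 7986 = (-11 + ((1/3)*(-11)/(-13))**2) + 7986 = (-11 + ((1/3)*(-1/13)*(-11))**2) + 7986 = (-11 + (11/39)**2) + 7986 = (-11 + 121/1521) + 7986 = -16610/1521 + 7986 = 12130096/1521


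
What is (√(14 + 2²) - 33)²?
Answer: 1107 - 198*√2 ≈ 826.99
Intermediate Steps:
(√(14 + 2²) - 33)² = (√(14 + 4) - 33)² = (√18 - 33)² = (3*√2 - 33)² = (-33 + 3*√2)²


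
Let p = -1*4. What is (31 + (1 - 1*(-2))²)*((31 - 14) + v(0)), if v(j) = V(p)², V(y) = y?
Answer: 1320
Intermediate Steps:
p = -4
v(j) = 16 (v(j) = (-4)² = 16)
(31 + (1 - 1*(-2))²)*((31 - 14) + v(0)) = (31 + (1 - 1*(-2))²)*((31 - 14) + 16) = (31 + (1 + 2)²)*(17 + 16) = (31 + 3²)*33 = (31 + 9)*33 = 40*33 = 1320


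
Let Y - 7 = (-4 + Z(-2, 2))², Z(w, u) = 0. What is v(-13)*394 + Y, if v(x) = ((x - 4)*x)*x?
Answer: -1131939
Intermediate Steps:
v(x) = x²*(-4 + x) (v(x) = ((-4 + x)*x)*x = (x*(-4 + x))*x = x²*(-4 + x))
Y = 23 (Y = 7 + (-4 + 0)² = 7 + (-4)² = 7 + 16 = 23)
v(-13)*394 + Y = ((-13)²*(-4 - 13))*394 + 23 = (169*(-17))*394 + 23 = -2873*394 + 23 = -1131962 + 23 = -1131939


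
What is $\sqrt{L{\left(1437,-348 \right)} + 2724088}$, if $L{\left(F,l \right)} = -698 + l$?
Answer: $\sqrt{2723042} \approx 1650.2$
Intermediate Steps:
$\sqrt{L{\left(1437,-348 \right)} + 2724088} = \sqrt{\left(-698 - 348\right) + 2724088} = \sqrt{-1046 + 2724088} = \sqrt{2723042}$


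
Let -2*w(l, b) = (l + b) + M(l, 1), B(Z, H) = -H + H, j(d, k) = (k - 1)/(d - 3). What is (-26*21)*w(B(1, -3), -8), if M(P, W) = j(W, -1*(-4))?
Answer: -5187/2 ≈ -2593.5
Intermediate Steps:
j(d, k) = (-1 + k)/(-3 + d)
M(P, W) = 3/(-3 + W) (M(P, W) = (-1 - 1*(-4))/(-3 + W) = (-1 + 4)/(-3 + W) = 3/(-3 + W))
B(Z, H) = 0
w(l, b) = ¾ - b/2 - l/2 (w(l, b) = -((l + b) + 3/(-3 + 1))/2 = -((b + l) + 3/(-2))/2 = -((b + l) + 3*(-½))/2 = -((b + l) - 3/2)/2 = -(-3/2 + b + l)/2 = ¾ - b/2 - l/2)
(-26*21)*w(B(1, -3), -8) = (-26*21)*(¾ - ½*(-8) - ½*0) = -546*(¾ + 4 + 0) = -546*19/4 = -5187/2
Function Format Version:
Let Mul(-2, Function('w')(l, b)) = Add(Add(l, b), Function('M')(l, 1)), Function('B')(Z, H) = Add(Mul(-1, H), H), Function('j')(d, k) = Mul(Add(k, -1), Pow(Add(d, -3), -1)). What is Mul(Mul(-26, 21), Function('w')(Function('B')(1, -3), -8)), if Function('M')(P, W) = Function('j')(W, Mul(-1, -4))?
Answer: Rational(-5187, 2) ≈ -2593.5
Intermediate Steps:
Function('j')(d, k) = Mul(Pow(Add(-3, d), -1), Add(-1, k)) (Function('j')(d, k) = Mul(Add(-1, k), Pow(Add(-3, d), -1)) = Mul(Pow(Add(-3, d), -1), Add(-1, k)))
Function('M')(P, W) = Mul(3, Pow(Add(-3, W), -1)) (Function('M')(P, W) = Mul(Pow(Add(-3, W), -1), Add(-1, Mul(-1, -4))) = Mul(Pow(Add(-3, W), -1), Add(-1, 4)) = Mul(Pow(Add(-3, W), -1), 3) = Mul(3, Pow(Add(-3, W), -1)))
Function('B')(Z, H) = 0
Function('w')(l, b) = Add(Rational(3, 4), Mul(Rational(-1, 2), b), Mul(Rational(-1, 2), l)) (Function('w')(l, b) = Mul(Rational(-1, 2), Add(Add(l, b), Mul(3, Pow(Add(-3, 1), -1)))) = Mul(Rational(-1, 2), Add(Add(b, l), Mul(3, Pow(-2, -1)))) = Mul(Rational(-1, 2), Add(Add(b, l), Mul(3, Rational(-1, 2)))) = Mul(Rational(-1, 2), Add(Add(b, l), Rational(-3, 2))) = Mul(Rational(-1, 2), Add(Rational(-3, 2), b, l)) = Add(Rational(3, 4), Mul(Rational(-1, 2), b), Mul(Rational(-1, 2), l)))
Mul(Mul(-26, 21), Function('w')(Function('B')(1, -3), -8)) = Mul(Mul(-26, 21), Add(Rational(3, 4), Mul(Rational(-1, 2), -8), Mul(Rational(-1, 2), 0))) = Mul(-546, Add(Rational(3, 4), 4, 0)) = Mul(-546, Rational(19, 4)) = Rational(-5187, 2)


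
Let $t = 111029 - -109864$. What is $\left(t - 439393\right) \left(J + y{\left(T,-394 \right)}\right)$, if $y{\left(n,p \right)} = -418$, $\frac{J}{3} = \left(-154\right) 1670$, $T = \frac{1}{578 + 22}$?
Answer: $168672823000$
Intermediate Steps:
$T = \frac{1}{600} \approx 0.0016667$
$J = -771540$ ($J = 3 \left(\left(-154\right) 1670\right) = 3 \left(-257180\right) = -771540$)
$t = 220893$ ($t = 111029 + 109864 = 220893$)
$\left(t - 439393\right) \left(J + y{\left(T,-394 \right)}\right) = \left(220893 - 439393\right) \left(-771540 - 418\right) = \left(-218500\right) \left(-771958\right) = 168672823000$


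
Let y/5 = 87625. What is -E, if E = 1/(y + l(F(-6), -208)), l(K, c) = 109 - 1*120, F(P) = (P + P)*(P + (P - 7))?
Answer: -1/438114 ≈ -2.2825e-6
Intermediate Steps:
y = 438125 (y = 5*87625 = 438125)
F(P) = 2*P*(-7 + 2*P) (F(P) = (2*P)*(P + (-7 + P)) = (2*P)*(-7 + 2*P) = 2*P*(-7 + 2*P))
l(K, c) = -11 (l(K, c) = 109 - 120 = -11)
E = 1/438114 (E = 1/(438125 - 11) = 1/438114 ≈ 2.2825e-6)
-E = -1*1/438114 = -1/438114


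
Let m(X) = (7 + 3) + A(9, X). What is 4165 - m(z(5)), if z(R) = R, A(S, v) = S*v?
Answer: 4110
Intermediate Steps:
m(X) = 10 + 9*X (m(X) = (7 + 3) + 9*X = 10 + 9*X)
4165 - m(z(5)) = 4165 - (10 + 9*5) = 4165 - (10 + 45) = 4165 - 1*55 = 4165 - 55 = 4110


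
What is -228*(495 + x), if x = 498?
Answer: -226404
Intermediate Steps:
-228*(495 + x) = -228*(495 + 498) = -228*993 = -226404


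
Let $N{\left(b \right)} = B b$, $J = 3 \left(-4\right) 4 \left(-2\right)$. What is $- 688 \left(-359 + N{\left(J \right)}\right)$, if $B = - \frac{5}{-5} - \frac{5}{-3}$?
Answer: $70864$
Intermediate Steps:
$J = 96$ ($J = 3 \left(\left(-16\right) \left(-2\right)\right) = 3 \cdot 32 = 96$)
$B = \frac{8}{3}$ ($B = \left(-5\right) \left(- \frac{1}{5}\right) - - \frac{5}{3} = 1 + \frac{5}{3} = \frac{8}{3} \approx 2.6667$)
$N{\left(b \right)} = \frac{8 b}{3}$
$- 688 \left(-359 + N{\left(J \right)}\right) = - 688 \left(-359 + \frac{8}{3} \cdot 96\right) = - 688 \left(-359 + 256\right) = \left(-688\right) \left(-103\right) = 70864$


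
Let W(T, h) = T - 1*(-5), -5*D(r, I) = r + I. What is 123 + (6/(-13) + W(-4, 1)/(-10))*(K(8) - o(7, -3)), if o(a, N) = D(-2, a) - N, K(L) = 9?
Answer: 15479/130 ≈ 119.07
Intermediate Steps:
D(r, I) = -I/5 - r/5 (D(r, I) = -(r + I)/5 = -(I + r)/5 = -I/5 - r/5)
W(T, h) = 5 + T (W(T, h) = T + 5 = 5 + T)
o(a, N) = 2/5 - N - a/5 (o(a, N) = (-a/5 - 1/5*(-2)) - N = (-a/5 + 2/5) - N = (2/5 - a/5) - N = 2/5 - N - a/5)
123 + (6/(-13) + W(-4, 1)/(-10))*(K(8) - o(7, -3)) = 123 + (6/(-13) + (5 - 4)/(-10))*(9 - (2/5 - 1*(-3) - 1/5*7)) = 123 + (6*(-1/13) + 1*(-1/10))*(9 - (2/5 + 3 - 7/5)) = 123 + (-6/13 - 1/10)*(9 - 1*2) = 123 - 73*(9 - 2)/130 = 123 - 73/130*7 = 123 - 511/130 = 15479/130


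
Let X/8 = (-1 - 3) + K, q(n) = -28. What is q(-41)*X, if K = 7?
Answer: -672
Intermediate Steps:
X = 24 (X = 8*((-1 - 3) + 7) = 8*(-4 + 7) = 8*3 = 24)
q(-41)*X = -28*24 = -672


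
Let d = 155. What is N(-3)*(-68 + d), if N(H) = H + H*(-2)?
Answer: 261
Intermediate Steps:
N(H) = -H (N(H) = H - 2*H = -H)
N(-3)*(-68 + d) = (-1*(-3))*(-68 + 155) = 3*87 = 261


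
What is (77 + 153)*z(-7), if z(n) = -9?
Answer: -2070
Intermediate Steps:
(77 + 153)*z(-7) = (77 + 153)*(-9) = 230*(-9) = -2070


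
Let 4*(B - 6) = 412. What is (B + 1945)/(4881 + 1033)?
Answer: 1027/2957 ≈ 0.34731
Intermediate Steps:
B = 109 (B = 6 + (1/4)*412 = 6 + 103 = 109)
(B + 1945)/(4881 + 1033) = (109 + 1945)/(4881 + 1033) = 2054/5914 = 2054*(1/5914) = 1027/2957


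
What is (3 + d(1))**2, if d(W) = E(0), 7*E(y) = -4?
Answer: 289/49 ≈ 5.8980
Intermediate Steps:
E(y) = -4/7 (E(y) = (1/7)*(-4) = -4/7)
d(W) = -4/7
(3 + d(1))**2 = (3 - 4/7)**2 = (17/7)**2 = 289/49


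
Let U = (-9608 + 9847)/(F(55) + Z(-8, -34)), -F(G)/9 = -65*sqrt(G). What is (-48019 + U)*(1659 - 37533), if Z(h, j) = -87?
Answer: 1800612020002353/1045267 - 278651295*sqrt(55)/1045267 ≈ 1.7226e+9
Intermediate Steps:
F(G) = 585*sqrt(G) (F(G) = -(-585)*sqrt(G) = 585*sqrt(G))
U = 239/(-87 + 585*sqrt(55)) (U = (-9608 + 9847)/(585*sqrt(55) - 87) = 239/(-87 + 585*sqrt(55)) ≈ 0.056216)
(-48019 + U)*(1659 - 37533) = (-48019 + (6931/6271602 + 15535*sqrt(55)/2090534))*(1659 - 37533) = (-301156049507/6271602 + 15535*sqrt(55)/2090534)*(-35874) = 1800612020002353/1045267 - 278651295*sqrt(55)/1045267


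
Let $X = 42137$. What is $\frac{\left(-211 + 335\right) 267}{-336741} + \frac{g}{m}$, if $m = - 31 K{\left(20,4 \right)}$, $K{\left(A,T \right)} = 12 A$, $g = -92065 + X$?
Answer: $\frac{690270047}{104389710} \approx 6.6124$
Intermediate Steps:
$g = -49928$ ($g = -92065 + 42137 = -49928$)
$m = -7440$ ($m = - 31 \cdot 12 \cdot 20 = \left(-31\right) 240 = -7440$)
$\frac{\left(-211 + 335\right) 267}{-336741} + \frac{g}{m} = \frac{\left(-211 + 335\right) 267}{-336741} - \frac{49928}{-7440} = 124 \cdot 267 \left(- \frac{1}{336741}\right) - - \frac{6241}{930} = 33108 \left(- \frac{1}{336741}\right) + \frac{6241}{930} = - \frac{11036}{112247} + \frac{6241}{930} = \frac{690270047}{104389710}$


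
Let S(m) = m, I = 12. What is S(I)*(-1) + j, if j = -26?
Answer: -38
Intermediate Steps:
S(I)*(-1) + j = 12*(-1) - 26 = -12 - 26 = -38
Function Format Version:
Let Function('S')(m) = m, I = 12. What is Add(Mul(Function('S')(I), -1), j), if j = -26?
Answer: -38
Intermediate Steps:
Add(Mul(Function('S')(I), -1), j) = Add(Mul(12, -1), -26) = Add(-12, -26) = -38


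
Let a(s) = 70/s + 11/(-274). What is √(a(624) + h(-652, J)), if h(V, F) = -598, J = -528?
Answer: I*√273111003438/21372 ≈ 24.453*I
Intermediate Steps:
a(s) = -11/274 + 70/s (a(s) = 70/s + 11*(-1/274) = 70/s - 11/274 = -11/274 + 70/s)
√(a(624) + h(-652, J)) = √((-11/274 + 70/624) - 598) = √((-11/274 + 70*(1/624)) - 598) = √((-11/274 + 35/312) - 598) = √(3079/42744 - 598) = √(-25557833/42744) = I*√273111003438/21372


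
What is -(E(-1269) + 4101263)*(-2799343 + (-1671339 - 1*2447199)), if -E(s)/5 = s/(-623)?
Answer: 198603852495416/7 ≈ 2.8372e+13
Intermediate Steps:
E(s) = 5*s/623 (E(s) = -5*s/(-623) = -5*s*(-1)/623 = -(-5)*s/623 = 5*s/623)
-(E(-1269) + 4101263)*(-2799343 + (-1671339 - 1*2447199)) = -((5/623)*(-1269) + 4101263)*(-2799343 + (-1671339 - 1*2447199)) = -(-6345/623 + 4101263)*(-2799343 + (-1671339 - 2447199)) = -2555080504*(-2799343 - 4118538)/623 = -2555080504*(-6917881)/623 = -1*(-198603852495416/7) = 198603852495416/7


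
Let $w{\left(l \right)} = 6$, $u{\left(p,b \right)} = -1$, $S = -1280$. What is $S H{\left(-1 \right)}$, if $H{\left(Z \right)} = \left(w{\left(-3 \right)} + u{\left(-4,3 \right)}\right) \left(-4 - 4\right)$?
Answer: $51200$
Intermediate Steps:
$H{\left(Z \right)} = -40$ ($H{\left(Z \right)} = \left(6 - 1\right) \left(-4 - 4\right) = 5 \left(-8\right) = -40$)
$S H{\left(-1 \right)} = \left(-1280\right) \left(-40\right) = 51200$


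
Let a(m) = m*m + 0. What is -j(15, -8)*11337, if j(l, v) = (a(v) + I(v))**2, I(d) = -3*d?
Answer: -87793728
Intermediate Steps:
a(m) = m**2 (a(m) = m**2 + 0 = m**2)
j(l, v) = (v**2 - 3*v)**2
-j(15, -8)*11337 = -(-8)**2*(-3 - 8)**2*11337 = -64*(-11)**2*11337 = -64*121*11337 = -7744*11337 = -1*87793728 = -87793728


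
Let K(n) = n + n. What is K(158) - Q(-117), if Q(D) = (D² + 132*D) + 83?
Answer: 1988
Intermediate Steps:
K(n) = 2*n
Q(D) = 83 + D² + 132*D
K(158) - Q(-117) = 2*158 - (83 + (-117)² + 132*(-117)) = 316 - (83 + 13689 - 15444) = 316 - 1*(-1672) = 316 + 1672 = 1988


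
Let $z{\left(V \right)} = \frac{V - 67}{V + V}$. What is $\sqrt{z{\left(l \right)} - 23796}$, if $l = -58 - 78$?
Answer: $\frac{i \sqrt{110029253}}{68} \approx 154.26 i$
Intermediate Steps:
$l = -136$
$z{\left(V \right)} = \frac{-67 + V}{2 V}$
$\sqrt{z{\left(l \right)} - 23796} = \sqrt{\frac{-67 - 136}{2 \left(-136\right)} - 23796} = \sqrt{\frac{1}{2} \left(- \frac{1}{136}\right) \left(-203\right) - 23796} = \sqrt{\frac{203}{272} - 23796} = \sqrt{- \frac{6472309}{272}} = \frac{i \sqrt{110029253}}{68}$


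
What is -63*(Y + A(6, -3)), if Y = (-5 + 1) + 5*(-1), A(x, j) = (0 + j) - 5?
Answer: 1071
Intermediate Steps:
A(x, j) = -5 + j (A(x, j) = j - 5 = -5 + j)
Y = -9 (Y = -4 - 5 = -9)
-63*(Y + A(6, -3)) = -63*(-9 + (-5 - 3)) = -63*(-9 - 8) = -63*(-17) = 1071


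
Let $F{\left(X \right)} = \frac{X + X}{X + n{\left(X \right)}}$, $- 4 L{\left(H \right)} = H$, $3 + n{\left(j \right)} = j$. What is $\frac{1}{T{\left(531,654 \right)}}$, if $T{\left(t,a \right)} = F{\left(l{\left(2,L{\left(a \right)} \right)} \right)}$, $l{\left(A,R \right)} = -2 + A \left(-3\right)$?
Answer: $\frac{19}{16} \approx 1.1875$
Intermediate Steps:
$n{\left(j \right)} = -3 + j$
$L{\left(H \right)} = - \frac{H}{4}$
$l{\left(A,R \right)} = -2 - 3 A$
$F{\left(X \right)} = \frac{2 X}{-3 + 2 X}$ ($F{\left(X \right)} = \frac{X + X}{X + \left(-3 + X\right)} = \frac{2 X}{-3 + 2 X}$)
$T{\left(t,a \right)} = \frac{16}{19}$ ($T{\left(t,a \right)} = \frac{2 \left(-2 - 6\right)}{-3 + 2 \left(-2 - 6\right)} = 2 \left(-8\right) \frac{1}{-3 + 2 \left(-8\right)} = 2 \left(-8\right) \frac{1}{-3 - 16} = 2 \left(-8\right) \frac{1}{-19} = 2 \left(-8\right) \left(- \frac{1}{19}\right) = \frac{16}{19}$)
$\frac{1}{T{\left(531,654 \right)}} = \frac{1}{\frac{16}{19}} = \frac{19}{16}$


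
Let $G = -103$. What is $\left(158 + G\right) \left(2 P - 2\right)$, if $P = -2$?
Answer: $-330$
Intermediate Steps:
$\left(158 + G\right) \left(2 P - 2\right) = \left(158 - 103\right) \left(2 \left(-2\right) - 2\right) = 55 \left(-4 - 2\right) = 55 \left(-6\right) = -330$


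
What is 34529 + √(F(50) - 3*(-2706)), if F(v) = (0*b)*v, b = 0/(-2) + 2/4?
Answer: 34529 + 3*√902 ≈ 34619.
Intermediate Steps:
b = ½ (b = 0*(-½) + 2*(¼) = 0 + ½ = ½ ≈ 0.50000)
F(v) = 0 (F(v) = (0*(½))*v = 0*v = 0)
34529 + √(F(50) - 3*(-2706)) = 34529 + √(0 - 3*(-2706)) = 34529 + √(0 + 8118) = 34529 + √8118 = 34529 + 3*√902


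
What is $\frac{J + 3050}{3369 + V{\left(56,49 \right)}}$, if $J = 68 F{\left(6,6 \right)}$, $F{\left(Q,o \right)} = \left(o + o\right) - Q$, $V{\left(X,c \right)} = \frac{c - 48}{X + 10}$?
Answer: $\frac{32604}{31765} \approx 1.0264$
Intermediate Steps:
$V{\left(X,c \right)} = \frac{-48 + c}{10 + X}$
$F{\left(Q,o \right)} = - Q + 2 o$ ($F{\left(Q,o \right)} = 2 o - Q = - Q + 2 o$)
$J = 408$ ($J = 68 \left(\left(-1\right) 6 + 2 \cdot 6\right) = 68 \left(-6 + 12\right) = 68 \cdot 6 = 408$)
$\frac{J + 3050}{3369 + V{\left(56,49 \right)}} = \frac{408 + 3050}{3369 + \frac{-48 + 49}{10 + 56}} = \frac{3458}{3369 + \frac{1}{66} \cdot 1} = \frac{3458}{3369 + \frac{1}{66}} = \frac{3458}{\frac{222355}{66}} = 3458 \cdot \frac{66}{222355} = \frac{32604}{31765}$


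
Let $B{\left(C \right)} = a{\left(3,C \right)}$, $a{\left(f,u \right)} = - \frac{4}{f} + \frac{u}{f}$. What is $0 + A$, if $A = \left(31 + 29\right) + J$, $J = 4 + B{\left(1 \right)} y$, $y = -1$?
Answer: $65$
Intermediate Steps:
$B{\left(C \right)} = - \frac{4}{3} + \frac{C}{3}$ ($B{\left(C \right)} = \frac{-4 + C}{3} = - \frac{4}{3} + \frac{C}{3}$)
$J = 5$ ($J = 4 + \left(- \frac{4}{3} + \frac{1}{3} \cdot 1\right) \left(-1\right) = 4 + \left(- \frac{4}{3} + \frac{1}{3}\right) \left(-1\right) = 4 - -1 = 4 + 1 = 5$)
$A = 65$ ($A = \left(31 + 29\right) + 5 = 60 + 5 = 65$)
$0 + A = 0 + 65 = 65$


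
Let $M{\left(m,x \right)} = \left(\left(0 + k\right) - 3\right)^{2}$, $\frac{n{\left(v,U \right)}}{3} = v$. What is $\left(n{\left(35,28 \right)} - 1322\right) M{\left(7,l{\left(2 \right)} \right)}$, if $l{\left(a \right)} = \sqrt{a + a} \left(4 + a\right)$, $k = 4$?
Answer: $-1217$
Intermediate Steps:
$l{\left(a \right)} = \sqrt{2} \sqrt{a} \left(4 + a\right)$ ($l{\left(a \right)} = \sqrt{2 a} \left(4 + a\right) = \sqrt{2} \sqrt{a} \left(4 + a\right)$)
$n{\left(v,U \right)} = 3 v$
$M{\left(m,x \right)} = 1$ ($M{\left(m,x \right)} = \left(\left(0 + 4\right) - 3\right)^{2} = \left(4 - 3\right)^{2} = 1^{2} = 1$)
$\left(n{\left(35,28 \right)} - 1322\right) M{\left(7,l{\left(2 \right)} \right)} = \left(3 \cdot 35 - 1322\right) 1 = \left(105 - 1322\right) 1 = \left(-1217\right) 1 = -1217$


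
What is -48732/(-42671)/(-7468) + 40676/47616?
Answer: 809986225501/948353075328 ≈ 0.85410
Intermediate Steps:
-48732/(-42671)/(-7468) + 40676/47616 = -48732*(-1/42671)*(-1/7468) + 40676*(1/47616) = (48732/42671)*(-1/7468) + 10169/11904 = -12183/79666757 + 10169/11904 = 809986225501/948353075328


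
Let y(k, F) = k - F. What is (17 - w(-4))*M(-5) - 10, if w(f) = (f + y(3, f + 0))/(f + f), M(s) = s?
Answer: -775/8 ≈ -96.875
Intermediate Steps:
w(f) = 3/(2*f) (w(f) = (f + (3 - (f + 0)))/(f + f) = (f + (3 - f))/((2*f)) = 3*(1/(2*f)) = 3/(2*f))
(17 - w(-4))*M(-5) - 10 = (17 - 3/(2*(-4)))*(-5) - 10 = (17 - 3*(-1)/(2*4))*(-5) - 10 = (17 - 1*(-3/8))*(-5) - 10 = (17 + 3/8)*(-5) - 10 = (139/8)*(-5) - 10 = -695/8 - 10 = -775/8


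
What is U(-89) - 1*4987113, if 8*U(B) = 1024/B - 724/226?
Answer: -200621655729/40228 ≈ -4.9871e+6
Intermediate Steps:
U(B) = -181/452 + 128/B (U(B) = (1024/B - 724/226)/8 = (1024/B - 724*1/226)/8 = (1024/B - 362/113)/8 = (-362/113 + 1024/B)/8 = -181/452 + 128/B)
U(-89) - 1*4987113 = (-181/452 + 128/(-89)) - 1*4987113 = (-181/452 + 128*(-1/89)) - 4987113 = (-181/452 - 128/89) - 4987113 = -73965/40228 - 4987113 = -200621655729/40228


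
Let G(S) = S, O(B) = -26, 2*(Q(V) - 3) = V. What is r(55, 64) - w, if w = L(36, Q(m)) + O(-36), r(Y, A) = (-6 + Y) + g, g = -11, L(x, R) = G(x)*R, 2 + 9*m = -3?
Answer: -34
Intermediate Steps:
m = -5/9 (m = -2/9 + (⅑)*(-3) = -2/9 - ⅓ = -5/9 ≈ -0.55556)
Q(V) = 3 + V/2
L(x, R) = R*x (L(x, R) = x*R = R*x)
r(Y, A) = -17 + Y (r(Y, A) = (-6 + Y) - 11 = -17 + Y)
w = 72 (w = (3 + (½)*(-5/9))*36 - 26 = (3 - 5/18)*36 - 26 = (49/18)*36 - 26 = 98 - 26 = 72)
r(55, 64) - w = (-17 + 55) - 1*72 = 38 - 72 = -34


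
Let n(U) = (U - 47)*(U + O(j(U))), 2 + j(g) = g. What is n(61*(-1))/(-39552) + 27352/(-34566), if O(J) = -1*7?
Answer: -13913323/14241192 ≈ -0.97698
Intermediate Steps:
j(g) = -2 + g
O(J) = -7
n(U) = (-47 + U)*(-7 + U) (n(U) = (U - 47)*(U - 7) = (-47 + U)*(-7 + U))
n(61*(-1))/(-39552) + 27352/(-34566) = (329 + (61*(-1))² - 3294*(-1))/(-39552) + 27352/(-34566) = (329 + (-61)² - 54*(-61))*(-1/39552) + 27352*(-1/34566) = (329 + 3721 + 3294)*(-1/39552) - 13676/17283 = 7344*(-1/39552) - 13676/17283 = -153/824 - 13676/17283 = -13913323/14241192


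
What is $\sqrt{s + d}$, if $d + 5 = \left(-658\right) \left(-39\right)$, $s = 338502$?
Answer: $\sqrt{364159} \approx 603.46$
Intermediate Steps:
$d = 25657$ ($d = -5 - -25662 = -5 + 25662 = 25657$)
$\sqrt{s + d} = \sqrt{338502 + 25657} = \sqrt{364159}$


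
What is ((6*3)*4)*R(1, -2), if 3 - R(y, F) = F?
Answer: 360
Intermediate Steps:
R(y, F) = 3 - F
((6*3)*4)*R(1, -2) = ((6*3)*4)*(3 - 1*(-2)) = (18*4)*(3 + 2) = 72*5 = 360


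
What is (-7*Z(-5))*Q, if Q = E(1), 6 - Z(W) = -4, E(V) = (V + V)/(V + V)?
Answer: -70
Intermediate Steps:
E(V) = 1 (E(V) = (2*V)/((2*V)) = (2*V)*(1/(2*V)) = 1)
Z(W) = 10 (Z(W) = 6 - 1*(-4) = 6 + 4 = 10)
Q = 1
(-7*Z(-5))*Q = -7*10*1 = -70*1 = -70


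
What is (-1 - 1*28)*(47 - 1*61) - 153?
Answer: 253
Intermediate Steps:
(-1 - 1*28)*(47 - 1*61) - 153 = (-1 - 28)*(47 - 61) - 153 = -29*(-14) - 153 = 406 - 153 = 253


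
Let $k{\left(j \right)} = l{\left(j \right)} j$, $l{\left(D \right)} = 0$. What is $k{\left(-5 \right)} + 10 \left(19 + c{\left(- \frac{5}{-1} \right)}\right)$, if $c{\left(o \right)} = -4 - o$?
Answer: $100$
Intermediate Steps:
$k{\left(j \right)} = 0$ ($k{\left(j \right)} = 0 j = 0$)
$k{\left(-5 \right)} + 10 \left(19 + c{\left(- \frac{5}{-1} \right)}\right) = 0 + 10 \left(19 - \left(4 - \frac{5}{-1}\right)\right) = 0 + 10 \left(19 - \left(4 - -5\right)\right) = 0 + 10 \left(19 - 9\right) = 0 + 10 \cdot 10 = 0 + 100 = 100$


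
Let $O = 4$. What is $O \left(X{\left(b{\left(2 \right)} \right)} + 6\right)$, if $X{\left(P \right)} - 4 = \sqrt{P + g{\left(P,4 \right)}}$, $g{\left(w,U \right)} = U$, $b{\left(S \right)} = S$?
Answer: $40 + 4 \sqrt{6} \approx 49.798$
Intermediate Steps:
$X{\left(P \right)} = 4 + \sqrt{4 + P}$ ($X{\left(P \right)} = 4 + \sqrt{P + 4} = 4 + \sqrt{4 + P}$)
$O \left(X{\left(b{\left(2 \right)} \right)} + 6\right) = 4 \left(\left(4 + \sqrt{4 + 2}\right) + 6\right) = 4 \left(\left(4 + \sqrt{6}\right) + 6\right) = 4 \left(10 + \sqrt{6}\right) = 40 + 4 \sqrt{6}$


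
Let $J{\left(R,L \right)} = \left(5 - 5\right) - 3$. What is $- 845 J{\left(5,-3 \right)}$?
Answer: $2535$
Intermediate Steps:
$J{\left(R,L \right)} = -3$ ($J{\left(R,L \right)} = \left(5 - 5\right) - 3 = 0 - 3 = -3$)
$- 845 J{\left(5,-3 \right)} = \left(-845\right) \left(-3\right) = 2535$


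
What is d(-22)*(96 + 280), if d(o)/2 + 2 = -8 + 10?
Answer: 0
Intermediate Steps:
d(o) = 0 (d(o) = -4 + 2*(-8 + 10) = -4 + 2*2 = -4 + 4 = 0)
d(-22)*(96 + 280) = 0*(96 + 280) = 0*376 = 0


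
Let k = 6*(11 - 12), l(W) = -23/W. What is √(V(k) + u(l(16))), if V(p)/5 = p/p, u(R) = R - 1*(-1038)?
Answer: √16665/4 ≈ 32.273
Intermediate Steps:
k = -6 (k = 6*(-1) = -6)
u(R) = 1038 + R (u(R) = R + 1038 = 1038 + R)
V(p) = 5 (V(p) = 5*(p/p) = 5*1 = 5)
√(V(k) + u(l(16))) = √(5 + (1038 - 23/16)) = √(5 + 16585/16) = √(16665/16) = √16665/4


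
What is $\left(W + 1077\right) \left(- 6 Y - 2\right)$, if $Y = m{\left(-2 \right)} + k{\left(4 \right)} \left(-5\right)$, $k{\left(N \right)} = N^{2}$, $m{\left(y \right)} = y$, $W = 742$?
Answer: $891310$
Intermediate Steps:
$Y = -82$ ($Y = -2 + 4^{2} \left(-5\right) = -2 + 16 \left(-5\right) = -2 - 80 = -82$)
$\left(W + 1077\right) \left(- 6 Y - 2\right) = \left(742 + 1077\right) \left(\left(-6\right) \left(-82\right) - 2\right) = 1819 \left(492 - 2\right) = 1819 \cdot 490 = 891310$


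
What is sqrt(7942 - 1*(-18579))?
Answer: sqrt(26521) ≈ 162.85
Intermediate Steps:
sqrt(7942 - 1*(-18579)) = sqrt(7942 + 18579) = sqrt(26521)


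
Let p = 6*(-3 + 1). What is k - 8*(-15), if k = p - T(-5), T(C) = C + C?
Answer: 118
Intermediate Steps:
p = -12 (p = 6*(-2) = -12)
T(C) = 2*C
k = -2 (k = -12 - 2*(-5) = -12 - 1*(-10) = -12 + 10 = -2)
k - 8*(-15) = -2 - 8*(-15) = -2 + 120 = 118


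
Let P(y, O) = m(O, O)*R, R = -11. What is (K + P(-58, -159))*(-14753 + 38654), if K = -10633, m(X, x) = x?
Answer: -212336484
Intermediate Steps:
P(y, O) = -11*O (P(y, O) = O*(-11) = -11*O)
(K + P(-58, -159))*(-14753 + 38654) = (-10633 - 11*(-159))*(-14753 + 38654) = (-10633 + 1749)*23901 = -8884*23901 = -212336484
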